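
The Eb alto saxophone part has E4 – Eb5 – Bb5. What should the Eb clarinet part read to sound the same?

E3 Eb4 Bb4

First find concert pitch: the Eb alto saxophone sounds a major sixth below written, so E4 Eb5 Bb5 sounds G3 Gb4 Db5.
Then write for Eb clarinet: it sounds a minor third above written, so the part must be a minor third below concert.
G3 → E3
Gb4 → Eb4
Db5 → Bb4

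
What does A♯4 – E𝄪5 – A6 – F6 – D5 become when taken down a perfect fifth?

D#4 A##4 D6 Bb5 G4

A#4 becomes D#4
E##5 becomes A##4
A6 becomes D6
F6 becomes Bb5
D5 becomes G4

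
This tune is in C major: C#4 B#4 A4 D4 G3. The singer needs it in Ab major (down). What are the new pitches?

A3 G#4 F4 Bb3 Eb3

C major to Ab major down is a major third, so every note moves down by that interval.
C#4 to A3
B#4 to G#4
A4 to F4
D4 to Bb3
G3 to Eb3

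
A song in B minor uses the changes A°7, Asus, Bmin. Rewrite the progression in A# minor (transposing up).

G#°7 G#sus A#min

B minor up to A# minor is a major seventh; each chord root moves by that interval while the quality stays the same.
A°7: root A up a major seventh → G#, giving G#°7.
Asus: root A up a major seventh → G#, giving G#sus.
Bmin: root B up a major seventh → A#, giving A#min.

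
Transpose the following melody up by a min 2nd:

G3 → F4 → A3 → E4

Ab3 Gb4 Bb3 F4

G3 to Ab3
F4 to Gb4
A3 to Bb3
E4 to F4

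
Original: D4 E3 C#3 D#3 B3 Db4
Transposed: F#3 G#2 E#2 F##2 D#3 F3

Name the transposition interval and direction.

Take the first pair: D4 → F#3. D to F spans 6 letter names, so the interval is some kind of sixth.
F#3 to D4 is 8 semitones, which makes it a minor sixth; the second version is lower, so the direction is down.
Checking another pair — Db4 → F3 — gives the same interval.

down a minor sixth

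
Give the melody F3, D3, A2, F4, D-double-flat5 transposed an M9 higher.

G4 E4 B3 G5 Ebb6

A major ninth up from F3 gives G4.
D3 up a major ninth is E4.
A2 up a major ninth is B3.
A major ninth up from F4 gives G5.
A major ninth up from Dbb5 gives Ebb6.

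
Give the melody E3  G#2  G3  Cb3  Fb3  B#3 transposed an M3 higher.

E3 to G#3
G#2 to B#2
G3 to B3
Cb3 to Eb3
Fb3 to Ab3
B#3 to D##4

G#3 B#2 B3 Eb3 Ab3 D##4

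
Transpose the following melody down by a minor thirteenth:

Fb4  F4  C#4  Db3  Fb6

Ab2 A2 E#2 F1 Ab4

Fb4 to Ab2
F4 to A2
C#4 to E#2
Db3 to F1
Fb6 to Ab4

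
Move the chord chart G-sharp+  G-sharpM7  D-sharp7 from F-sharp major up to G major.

A+ AM7 E7

F-sharp major up to G major is a minor second; each chord root moves by that interval while the quality stays the same.
G-sharp+: root G-sharp up a minor second → A, giving A+.
G-sharpM7: root G-sharp up a minor second → A, giving AM7.
D-sharp7: root D-sharp up a minor second → E, giving E7.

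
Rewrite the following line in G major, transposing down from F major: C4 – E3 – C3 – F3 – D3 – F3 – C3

D3 F#2 D2 G2 E2 G2 D2

From F down to G is a minor seventh; apply that to each pitch.
C4 to D3
E3 to F#2
C3 to D2
F3 to G2
D3 to E2
F3 to G2
C3 to D2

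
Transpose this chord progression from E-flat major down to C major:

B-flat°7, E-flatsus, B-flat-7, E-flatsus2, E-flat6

G°7 Csus G-7 Csus2 C6

E-flat major down to C major is a minor third; each chord root moves by that interval while the quality stays the same.
B-flat°7: root B-flat down a minor third → G, giving G°7.
E-flatsus: root E-flat down a minor third → C, giving Csus.
B-flat-7: root B-flat down a minor third → G, giving G-7.
E-flatsus2: root E-flat down a minor third → C, giving Csus2.
E-flat6: root E-flat down a minor third → C, giving C6.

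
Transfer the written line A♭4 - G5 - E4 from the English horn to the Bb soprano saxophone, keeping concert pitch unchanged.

Eb4 D5 B3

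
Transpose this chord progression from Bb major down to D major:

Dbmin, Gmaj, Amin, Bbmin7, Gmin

Bb major down to D major is a minor sixth; each chord root moves by that interval while the quality stays the same.
Dbmin: root Db down a minor sixth → F, giving Fmin.
Gmaj: root G down a minor sixth → B, giving Bmaj.
Amin: root A down a minor sixth → C#, giving C#min.
Bbmin7: root Bb down a minor sixth → D, giving Dmin7.
Gmin: root G down a minor sixth → B, giving Bmin.

Fmin Bmaj C#min Dmin7 Bmin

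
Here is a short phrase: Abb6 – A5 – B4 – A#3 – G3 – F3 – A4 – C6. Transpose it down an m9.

Abb6: a ninth down reaches G, and 13 semitones makes it Gb5.
A5: a ninth down reaches G, and 13 semitones makes it G#4.
A minor ninth down from B4 gives A#3.
A#3 down a minor ninth is G##2.
G3: a ninth down reaches F, and 13 semitones makes it F#2.
F3: a ninth down reaches E, and 13 semitones makes it E2.
A minor ninth down from A4 gives G#3.
C6: a ninth down reaches B, and 13 semitones makes it B4.

Gb5 G#4 A#3 G##2 F#2 E2 G#3 B4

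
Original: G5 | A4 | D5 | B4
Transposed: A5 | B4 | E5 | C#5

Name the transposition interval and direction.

up a major second

From G5 to A5 is 2 letter names — a second of some quality.
G5 to A5 is 2 semitones, which makes it a major second; the second version is higher, so the direction is up.
Checking another pair — B4 → C#5 — gives the same interval.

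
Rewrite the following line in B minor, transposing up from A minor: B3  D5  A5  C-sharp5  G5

C#4 E5 B5 D#5 A5

From A up to B is a major second; apply that to each pitch.
B3 -> C#4
D5 -> E5
A5 -> B5
C#5 -> D#5
G5 -> A5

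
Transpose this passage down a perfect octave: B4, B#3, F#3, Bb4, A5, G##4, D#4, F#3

B4 → B3
B#3 → B#2
F#3 → F#2
Bb4 → Bb3
A5 → A4
G##4 → G##3
D#4 → D#3
F#3 → F#2

B3 B#2 F#2 Bb3 A4 G##3 D#3 F#2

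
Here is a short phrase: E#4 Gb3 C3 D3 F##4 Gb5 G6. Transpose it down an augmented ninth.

D3 Fbb2 Bbb1 Cb2 E3 Fbb4 Fb5

E#4 down an augmented ninth is D3.
Gb3: a ninth down reaches F, and 15 semitones makes it Fbb2.
C3 down an augmented ninth is Bbb1.
An augmented ninth down from D3 gives Cb2.
F##4: a ninth down reaches E, and 15 semitones makes it E3.
Gb5 down an augmented ninth is Fbb4.
G6 down an augmented ninth is Fb5.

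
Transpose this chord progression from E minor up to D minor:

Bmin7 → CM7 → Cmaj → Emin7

E minor up to D minor is a minor seventh; each chord root moves by that interval while the quality stays the same.
Bmin7: root B up a minor seventh → A, giving Amin7.
CM7: root C up a minor seventh → Bb, giving BbM7.
Cmaj: root C up a minor seventh → Bb, giving Bbmaj.
Emin7: root E up a minor seventh → D, giving Dmin7.

Amin7 BbM7 Bbmaj Dmin7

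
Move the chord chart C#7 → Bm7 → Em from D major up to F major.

D major up to F major is a minor third; each chord root moves by that interval while the quality stays the same.
C#7: root C# up a minor third → E, giving E7.
Bm7: root B up a minor third → D, giving Dm7.
Em: root E up a minor third → G, giving Gm.

E7 Dm7 Gm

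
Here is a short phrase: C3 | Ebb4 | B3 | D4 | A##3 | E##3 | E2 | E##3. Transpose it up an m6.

Ab3 Cbb5 G4 Bb4 F##4 C##4 C3 C##4

C3 → Ab3
Ebb4 → Cbb5
B3 → G4
D4 → Bb4
A##3 → F##4
E##3 → C##4
E2 → C3
E##3 → C##4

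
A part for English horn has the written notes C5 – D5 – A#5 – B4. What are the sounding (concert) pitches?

F4 G4 D#5 E4

The English horn sounds a perfect fifth below written, so transpose each written note down a perfect fifth.
C5 -> F4
D5 -> G4
A#5 -> D#5
B4 -> E4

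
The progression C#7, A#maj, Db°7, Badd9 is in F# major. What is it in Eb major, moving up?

Bb7 Gmaj Cbb°7 Abadd9

F# major up to Eb major is a diminished seventh; each chord root moves by that interval while the quality stays the same.
C#7: root C# up a diminished seventh → Bb, giving Bb7.
A#maj: root A# up a diminished seventh → G, giving Gmaj.
Db°7: root Db up a diminished seventh → Cbb, giving Cbb°7.
Badd9: root B up a diminished seventh → Ab, giving Abadd9.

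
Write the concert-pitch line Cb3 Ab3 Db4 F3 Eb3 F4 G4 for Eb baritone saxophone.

Written C4 sounds as Eb2 on the Eb baritone saxophone, so concert pitches are written a major thirteenth up.
Cb3 → Ab4
Ab3 → F5
Db4 → Bb5
F3 → D5
Eb3 → C5
F4 → D6
G4 → E6

Ab4 F5 Bb5 D5 C5 D6 E6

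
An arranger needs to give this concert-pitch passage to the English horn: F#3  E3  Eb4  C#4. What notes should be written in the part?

C#4 B3 Bb4 G#4

The English horn sounds a perfect fifth below written, so the written part must be a perfect fifth above concert — transpose each note up.
F#3 → C#4
E3 → B3
Eb4 → Bb4
C#4 → G#4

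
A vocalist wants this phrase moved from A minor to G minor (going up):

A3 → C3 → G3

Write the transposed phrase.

G4 Bb3 F4

A minor to G minor up is a minor seventh, so every note moves up by that interval.
A3 becomes G4
C3 becomes Bb3
G3 becomes F4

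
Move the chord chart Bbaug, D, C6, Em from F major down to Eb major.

Abaug C Bb6 Dm

F major down to Eb major is a major second; each chord root moves by that interval while the quality stays the same.
Bbaug: root Bb down a major second → Ab, giving Abaug.
D: root D down a major second → C, giving C.
C6: root C down a major second → Bb, giving Bb6.
Em: root E down a major second → D, giving Dm.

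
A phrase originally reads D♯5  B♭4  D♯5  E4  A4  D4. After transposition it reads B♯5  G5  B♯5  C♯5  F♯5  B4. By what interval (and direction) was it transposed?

up a major sixth

From D#5 to B#5 is 6 letter names — a sixth of some quality.
D#5 to B#5 is 9 semitones, which makes it a major sixth; the second version is higher, so the direction is up.
Checking another pair — D4 → B4 — gives the same interval.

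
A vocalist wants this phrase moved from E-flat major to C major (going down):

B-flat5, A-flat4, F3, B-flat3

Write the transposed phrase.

G5 F4 D3 G3

E-flat major to C major down is a minor third, so every note moves down by that interval.
Bb5 -> G5
Ab4 -> F4
F3 -> D3
Bb3 -> G3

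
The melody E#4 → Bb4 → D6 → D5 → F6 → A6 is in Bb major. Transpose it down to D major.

From Bb down to D is a minor sixth; apply that to each pitch.
E#4 to G##3
Bb4 to D4
D6 to F#5
D5 to F#4
F6 to A5
A6 to C#6

G##3 D4 F#5 F#4 A5 C#6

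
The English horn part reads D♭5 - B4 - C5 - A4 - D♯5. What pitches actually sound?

The English horn sounds a perfect fifth below written, so transpose each written note down a perfect fifth.
Db5 → Gb4
B4 → E4
C5 → F4
A4 → D4
D#5 → G#4

Gb4 E4 F4 D4 G#4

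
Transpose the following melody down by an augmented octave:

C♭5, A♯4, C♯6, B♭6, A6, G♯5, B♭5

Cbb4 A3 C5 Bbb5 Ab5 G4 Bbb4

Cb5 -> Cbb4
A#4 -> A3
C#6 -> C5
Bb6 -> Bbb5
A6 -> Ab5
G#5 -> G4
Bb5 -> Bbb4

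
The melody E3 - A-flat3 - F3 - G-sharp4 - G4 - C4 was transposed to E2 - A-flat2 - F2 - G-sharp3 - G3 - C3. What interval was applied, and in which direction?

down a perfect octave

From E3 to E2 is 8 letter names — an octave of some quality.
E2 to E3 is 12 semitones, which makes it a perfect octave; the second version is lower, so the direction is down.
Checking another pair — C4 → C3 — gives the same interval.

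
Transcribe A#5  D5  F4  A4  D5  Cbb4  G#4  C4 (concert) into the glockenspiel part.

A#3 D3 F2 A2 D3 Cbb2 G#2 C2

Written C4 sounds as C6 on the glockenspiel, so concert pitches are written a perfect fifteenth down.
A#5 to A#3
D5 to D3
F4 to F2
A4 to A2
D5 to D3
Cbb4 to Cbb2
G#4 to G#2
C4 to C2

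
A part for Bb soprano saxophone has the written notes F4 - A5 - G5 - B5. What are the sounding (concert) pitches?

Eb4 G5 F5 A5

Written C4 on the Bb soprano saxophone sounds as Bb3, a major second lower; apply that shift to every note.
F4 -> Eb4
A5 -> G5
G5 -> F5
B5 -> A5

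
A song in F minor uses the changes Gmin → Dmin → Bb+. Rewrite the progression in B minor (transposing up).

C#min G#min E+

F minor up to B minor is an augmented fourth; each chord root moves by that interval while the quality stays the same.
Gmin: root G up an augmented fourth → C#, giving C#min.
Dmin: root D up an augmented fourth → G#, giving G#min.
Bb+: root Bb up an augmented fourth → E, giving E+.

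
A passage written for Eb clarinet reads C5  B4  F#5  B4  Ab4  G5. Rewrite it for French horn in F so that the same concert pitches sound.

Bb5 A5 E6 A5 Gb5 F6

First find concert pitch: the Eb clarinet sounds a minor third above written, so C5 B4 F#5 B4 Ab4 G5 sounds Eb5 D5 A5 D5 Cb5 Bb5.
Then write for French horn in F: it sounds a perfect fifth below written, so the part must be a perfect fifth above concert.
Eb5 → Bb5
D5 → A5
A5 → E6
D5 → A5
Cb5 → Gb5
Bb5 → F6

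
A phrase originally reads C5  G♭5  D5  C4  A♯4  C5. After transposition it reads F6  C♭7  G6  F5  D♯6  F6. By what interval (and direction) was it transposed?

up a perfect eleventh

From C5 to F6 is 11 letter names — an eleventh of some quality.
C5 to F6 is 17 semitones, which makes it a perfect eleventh; the second version is higher, so the direction is up.
Checking another pair — C5 → F6 — gives the same interval.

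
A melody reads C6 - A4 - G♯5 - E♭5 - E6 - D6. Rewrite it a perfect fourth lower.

G5 E4 D#5 Bb4 B5 A5

C6 gives G5
A4 gives E4
G#5 gives D#5
Eb5 gives Bb4
E6 gives B5
D6 gives A5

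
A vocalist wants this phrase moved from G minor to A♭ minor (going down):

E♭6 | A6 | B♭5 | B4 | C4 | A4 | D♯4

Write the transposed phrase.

Fb5 Bb5 Cb5 C4 Db3 Bb3 E3

G minor to A♭ minor down is a major seventh, so every note moves down by that interval.
Eb6 -> Fb5
A6 -> Bb5
Bb5 -> Cb5
B4 -> C4
C4 -> Db3
A4 -> Bb3
D#4 -> E3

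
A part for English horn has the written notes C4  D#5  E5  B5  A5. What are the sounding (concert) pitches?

F3 G#4 A4 E5 D5

Written C4 on the English horn sounds as F3, a perfect fifth lower; apply that shift to every note.
C4 -> F3
D#5 -> G#4
E5 -> A4
B5 -> E5
A5 -> D5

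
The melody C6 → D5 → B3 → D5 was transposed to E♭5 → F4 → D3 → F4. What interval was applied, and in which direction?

down a major sixth

From C6 to Eb5 is 6 letter names — a sixth of some quality.
Eb5 to C6 is 9 semitones, which makes it a major sixth; the second version is lower, so the direction is down.
Checking another pair — D5 → F4 — gives the same interval.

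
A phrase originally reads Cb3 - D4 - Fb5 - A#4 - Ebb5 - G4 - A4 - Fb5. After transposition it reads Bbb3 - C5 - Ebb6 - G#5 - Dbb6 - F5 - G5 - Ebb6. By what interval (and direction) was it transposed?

up a minor seventh

From Cb3 to Bbb3 is 7 letter names — a seventh of some quality.
Cb3 to Bbb3 is 10 semitones, which makes it a minor seventh; the second version is higher, so the direction is up.
Checking another pair — Fb5 → Ebb6 — gives the same interval.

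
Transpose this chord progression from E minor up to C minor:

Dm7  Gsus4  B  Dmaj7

E minor up to C minor is a minor sixth; each chord root moves by that interval while the quality stays the same.
Dm7: root D up a minor sixth → Bb, giving Bbm7.
Gsus4: root G up a minor sixth → Eb, giving Ebsus4.
B: root B up a minor sixth → G, giving G.
Dmaj7: root D up a minor sixth → Bb, giving Bbmaj7.

Bbm7 Ebsus4 G Bbmaj7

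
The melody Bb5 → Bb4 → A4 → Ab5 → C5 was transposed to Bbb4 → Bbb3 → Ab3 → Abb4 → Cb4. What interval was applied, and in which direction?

From Bb5 to Bbb4 is 8 letter names — an octave of some quality.
Bbb4 to Bb5 is 13 semitones, which makes it an augmented octave; the second version is lower, so the direction is down.
Checking another pair — C5 → Cb4 — gives the same interval.

down an augmented octave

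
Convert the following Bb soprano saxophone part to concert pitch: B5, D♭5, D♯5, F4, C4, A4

A5 Cb5 C#5 Eb4 Bb3 G4

Written C4 on the Bb soprano saxophone sounds as Bb3, a major second lower; apply that shift to every note.
B5 -> A5
Db5 -> Cb5
D#5 -> C#5
F4 -> Eb4
C4 -> Bb3
A4 -> G4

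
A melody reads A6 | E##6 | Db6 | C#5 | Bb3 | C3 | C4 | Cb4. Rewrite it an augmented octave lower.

Ab5 E#5 Dbb5 C4 Bbb2 Cb2 Cb3 Cbb3

A6: an octave down reaches A, and 13 semitones makes it Ab5.
E##6 down an augmented octave is E#5.
Db6 down an augmented octave is Dbb5.
An augmented octave down from C#5 gives C4.
Bb3: an octave down reaches B, and 13 semitones makes it Bbb2.
An augmented octave down from C3 gives Cb2.
C4: an octave down reaches C, and 13 semitones makes it Cb3.
Cb4 down an augmented octave is Cbb3.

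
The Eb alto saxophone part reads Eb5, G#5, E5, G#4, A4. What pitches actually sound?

Gb4 B4 G4 B3 C4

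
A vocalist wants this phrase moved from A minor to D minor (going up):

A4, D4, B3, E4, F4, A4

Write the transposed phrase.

D5 G4 E4 A4 Bb4 D5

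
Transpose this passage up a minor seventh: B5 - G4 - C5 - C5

A6 F5 Bb5 Bb5

B5: a seventh up reaches A, and 10 semitones makes it A6.
A minor seventh up from G4 gives F5.
C5 up a minor seventh is Bb5.
A minor seventh up from C5 gives Bb5.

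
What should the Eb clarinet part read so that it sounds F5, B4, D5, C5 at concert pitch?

The Eb clarinet sounds a minor third above written, so the written part must be a minor third below concert — transpose each note down.
F5 becomes D5
B4 becomes G#4
D5 becomes B4
C5 becomes A4

D5 G#4 B4 A4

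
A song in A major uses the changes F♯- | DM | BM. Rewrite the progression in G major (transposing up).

E- CM AM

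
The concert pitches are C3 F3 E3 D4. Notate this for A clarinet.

Eb3 Ab3 G3 F4

Written C4 sounds as A3 on the A clarinet, so concert pitches are written a minor third up.
C3 -> Eb3
F3 -> Ab3
E3 -> G3
D4 -> F4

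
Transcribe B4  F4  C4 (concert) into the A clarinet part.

D5 Ab4 Eb4

Written C4 sounds as A3 on the A clarinet, so concert pitches are written a minor third up.
B4 to D5
F4 to Ab4
C4 to Eb4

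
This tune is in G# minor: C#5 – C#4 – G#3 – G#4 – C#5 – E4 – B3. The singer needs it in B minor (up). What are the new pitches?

E5 E4 B3 B4 E5 G4 D4

G# minor to B minor up is a minor third, so every note moves up by that interval.
C#5 gives E5
C#4 gives E4
G#3 gives B3
G#4 gives B4
C#5 gives E5
E4 gives G4
B3 gives D4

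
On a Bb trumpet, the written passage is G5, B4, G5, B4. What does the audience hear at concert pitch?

The Bb trumpet sounds a major second below written, so transpose each written note down a major second.
G5 becomes F5
B4 becomes A4
G5 becomes F5
B4 becomes A4

F5 A4 F5 A4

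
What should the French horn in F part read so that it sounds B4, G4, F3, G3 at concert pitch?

F#5 D5 C4 D4

The French horn in F sounds a perfect fifth below written, so the written part must be a perfect fifth above concert — transpose each note up.
B4 -> F#5
G4 -> D5
F3 -> C4
G3 -> D4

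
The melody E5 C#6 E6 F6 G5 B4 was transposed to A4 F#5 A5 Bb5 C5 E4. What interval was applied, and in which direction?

down a perfect fifth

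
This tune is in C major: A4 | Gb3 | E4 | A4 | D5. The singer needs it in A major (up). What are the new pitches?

C major to A major up is a major sixth, so every note moves up by that interval.
A4 gives F#5
Gb3 gives Eb4
E4 gives C#5
A4 gives F#5
D5 gives B5

F#5 Eb4 C#5 F#5 B5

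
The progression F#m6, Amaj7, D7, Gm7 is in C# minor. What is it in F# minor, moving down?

Bm6 Dmaj7 G7 Cm7

C# minor down to F# minor is a perfect fifth; each chord root moves by that interval while the quality stays the same.
F#m6: root F# down a perfect fifth → B, giving Bm6.
Amaj7: root A down a perfect fifth → D, giving Dmaj7.
D7: root D down a perfect fifth → G, giving G7.
Gm7: root G down a perfect fifth → C, giving Cm7.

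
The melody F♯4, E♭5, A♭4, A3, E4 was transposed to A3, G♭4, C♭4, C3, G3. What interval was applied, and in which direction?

down a major sixth

Take the first pair: F#4 → A3. F to A spans 6 letter names, so the interval is some kind of sixth.
A3 to F#4 is 9 semitones, which makes it a major sixth; the second version is lower, so the direction is down.
Checking another pair — E4 → G3 — gives the same interval.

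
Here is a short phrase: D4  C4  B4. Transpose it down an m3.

B3 A3 G#4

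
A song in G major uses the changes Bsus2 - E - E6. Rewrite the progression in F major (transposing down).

Asus2 D D6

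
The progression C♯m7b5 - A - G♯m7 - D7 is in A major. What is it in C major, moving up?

Em7b5 C Bm7 F7

A major up to C major is a minor third; each chord root moves by that interval while the quality stays the same.
C♯m7b5: root C♯ up a minor third → E, giving Em7b5.
A: root A up a minor third → C, giving C.
G♯m7: root G♯ up a minor third → B, giving Bm7.
D7: root D up a minor third → F, giving F7.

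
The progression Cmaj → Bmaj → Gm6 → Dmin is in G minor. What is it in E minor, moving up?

Amaj G#maj Em6 Bmin

G minor up to E minor is a major sixth; each chord root moves by that interval while the quality stays the same.
Cmaj: root C up a major sixth → A, giving Amaj.
Bmaj: root B up a major sixth → G#, giving G#maj.
Gm6: root G up a major sixth → E, giving Em6.
Dmin: root D up a major sixth → B, giving Bmin.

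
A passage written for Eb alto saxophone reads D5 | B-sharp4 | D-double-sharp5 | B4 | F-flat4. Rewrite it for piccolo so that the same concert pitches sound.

First find concert pitch: the Eb alto saxophone sounds a major sixth below written, so D5 B-sharp4 D-double-sharp5 B4 F-flat4 sounds F4 D#4 F##4 D4 Abb3.
Then write for piccolo: it sounds a perfect octave above written, so the part must be a perfect octave below concert.
F4 → F3
D#4 → D#3
F##4 → F##3
D4 → D3
Abb3 → Abb2

F3 D#3 F##3 D3 Abb2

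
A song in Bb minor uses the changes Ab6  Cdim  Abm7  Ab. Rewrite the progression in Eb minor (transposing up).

Bb minor up to Eb minor is a perfect fourth; each chord root moves by that interval while the quality stays the same.
Ab6: root Ab up a perfect fourth → Db, giving Db6.
Cdim: root C up a perfect fourth → F, giving Fdim.
Abm7: root Ab up a perfect fourth → Db, giving Dbm7.
Ab: root Ab up a perfect fourth → Db, giving Db.

Db6 Fdim Dbm7 Db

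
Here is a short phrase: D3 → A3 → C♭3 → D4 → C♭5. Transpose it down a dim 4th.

A#2 E#3 G2 A#3 G4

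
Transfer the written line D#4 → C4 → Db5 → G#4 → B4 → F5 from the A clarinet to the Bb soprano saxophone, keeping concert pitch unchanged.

First find concert pitch: the A clarinet sounds a minor third below written, so D#4 C4 Db5 G#4 B4 F5 sounds B#3 A3 Bb4 E#4 G#4 D5.
Then write for Bb soprano saxophone: it sounds a major second below written, so the part must be a major second above concert.
B#3 → C##4
A3 → B3
Bb4 → C5
E#4 → F##4
G#4 → A#4
D5 → E5

C##4 B3 C5 F##4 A#4 E5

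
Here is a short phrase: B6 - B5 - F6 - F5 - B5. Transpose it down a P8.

A perfect octave down from B6 gives B5.
B5: an octave down reaches B, and 12 semitones makes it B4.
A perfect octave down from F6 gives F5.
A perfect octave down from F5 gives F4.
B5: an octave down reaches B, and 12 semitones makes it B4.

B5 B4 F5 F4 B4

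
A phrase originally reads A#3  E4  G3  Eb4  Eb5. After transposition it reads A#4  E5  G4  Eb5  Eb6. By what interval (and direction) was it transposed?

up a perfect octave

From A#3 to A#4 is 8 letter names — an octave of some quality.
A#3 to A#4 is 12 semitones, which makes it a perfect octave; the second version is higher, so the direction is up.
Checking another pair — Eb5 → Eb6 — gives the same interval.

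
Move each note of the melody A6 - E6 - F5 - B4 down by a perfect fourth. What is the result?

E6 B5 C5 F#4

A perfect fourth down from A6 gives E6.
A perfect fourth down from E6 gives B5.
F5 down a perfect fourth is C5.
A perfect fourth down from B4 gives F#4.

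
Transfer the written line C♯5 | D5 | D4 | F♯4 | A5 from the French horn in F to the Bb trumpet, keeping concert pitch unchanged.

G#4 A4 A3 C#4 E5

First find concert pitch: the French horn in F sounds a perfect fifth below written, so C♯5 D5 D4 F♯4 A5 sounds F#4 G4 G3 B3 D5.
Then write for Bb trumpet: it sounds a major second below written, so the part must be a major second above concert.
F#4 → G#4
G4 → A4
G3 → A3
B3 → C#4
D5 → E5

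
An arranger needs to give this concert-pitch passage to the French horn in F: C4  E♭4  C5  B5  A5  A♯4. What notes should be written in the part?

G4 Bb4 G5 F#6 E6 E#5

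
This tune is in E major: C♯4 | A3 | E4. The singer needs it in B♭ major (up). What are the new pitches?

G4 Eb4 Bb4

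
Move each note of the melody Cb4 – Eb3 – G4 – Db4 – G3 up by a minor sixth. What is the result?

Abb4 Cb4 Eb5 Bbb4 Eb4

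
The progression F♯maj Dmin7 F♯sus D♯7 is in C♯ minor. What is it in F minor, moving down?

C♯ minor down to F minor is an augmented fifth; each chord root moves by that interval while the quality stays the same.
F♯maj: root F♯ down an augmented fifth → Bb, giving Bbmaj.
Dmin7: root D down an augmented fifth → Gb, giving Gbmin7.
F♯sus: root F♯ down an augmented fifth → Bb, giving Bbsus.
D♯7: root D♯ down an augmented fifth → G, giving G7.

Bbmaj Gbmin7 Bbsus G7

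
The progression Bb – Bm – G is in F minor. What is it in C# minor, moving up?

F# F##m D#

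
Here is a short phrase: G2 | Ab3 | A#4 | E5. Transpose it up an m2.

Ab2 Bbb3 B4 F5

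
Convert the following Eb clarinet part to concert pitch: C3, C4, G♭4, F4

Written C4 on the Eb clarinet sounds as Eb4, a minor third higher; apply that shift to every note.
C3 to Eb3
C4 to Eb4
Gb4 to Bbb4
F4 to Ab4

Eb3 Eb4 Bbb4 Ab4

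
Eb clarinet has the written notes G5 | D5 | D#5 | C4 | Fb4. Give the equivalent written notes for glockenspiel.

Bb3 F3 F#3 Eb2 Abb2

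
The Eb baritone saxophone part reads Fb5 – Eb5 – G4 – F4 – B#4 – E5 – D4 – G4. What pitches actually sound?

Written C4 on the Eb baritone saxophone sounds as Eb2, a major thirteenth lower; apply that shift to every note.
Fb5 becomes Abb3
Eb5 becomes Gb3
G4 becomes Bb2
F4 becomes Ab2
B#4 becomes D#3
E5 becomes G3
D4 becomes F2
G4 becomes Bb2

Abb3 Gb3 Bb2 Ab2 D#3 G3 F2 Bb2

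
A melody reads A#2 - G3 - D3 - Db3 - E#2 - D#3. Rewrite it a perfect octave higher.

A#3 G4 D4 Db4 E#3 D#4

A#2 → A#3
G3 → G4
D3 → D4
Db3 → Db4
E#2 → E#3
D#3 → D#4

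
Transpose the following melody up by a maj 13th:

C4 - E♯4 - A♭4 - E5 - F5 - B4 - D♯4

C4: a thirteenth up reaches A, and 21 semitones makes it A5.
E#4 up a major thirteenth is C##6.
Ab4 up a major thirteenth is F6.
A major thirteenth up from E5 gives C#7.
F5 up a major thirteenth is D7.
B4 up a major thirteenth is G#6.
D#4 up a major thirteenth is B#5.

A5 C##6 F6 C#7 D7 G#6 B#5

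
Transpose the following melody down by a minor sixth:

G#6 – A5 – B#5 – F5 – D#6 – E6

B#5 C#5 D##5 A4 F##5 G#5

A minor sixth down from G#6 gives B#5.
A5: a sixth down reaches C, and 8 semitones makes it C#5.
B#5: a sixth down reaches D, and 8 semitones makes it D##5.
A minor sixth down from F5 gives A4.
A minor sixth down from D#6 gives F##5.
A minor sixth down from E6 gives G#5.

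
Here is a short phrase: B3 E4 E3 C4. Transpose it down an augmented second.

An augmented second down from B3 gives Ab3.
An augmented second down from E4 gives Db4.
E3 down an augmented second is Db3.
C4: a second down reaches B, and 3 semitones makes it Bbb3.

Ab3 Db4 Db3 Bbb3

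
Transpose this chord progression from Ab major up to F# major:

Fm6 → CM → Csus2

Ab major up to F# major is an augmented sixth; each chord root moves by that interval while the quality stays the same.
Fm6: root F up an augmented sixth → D#, giving D#m6.
CM: root C up an augmented sixth → A#, giving A#M.
Csus2: root C up an augmented sixth → A#, giving A#sus2.

D#m6 A#M A#sus2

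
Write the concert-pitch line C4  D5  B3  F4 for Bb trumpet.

D4 E5 C#4 G4

Written C4 sounds as Bb3 on the Bb trumpet, so concert pitches are written a major second up.
C4 -> D4
D5 -> E5
B3 -> C#4
F4 -> G4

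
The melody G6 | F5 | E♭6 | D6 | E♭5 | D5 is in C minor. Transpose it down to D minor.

From C down to D is a minor seventh; apply that to each pitch.
G6 to A5
F5 to G4
Eb6 to F5
D6 to E5
Eb5 to F4
D5 to E4

A5 G4 F5 E5 F4 E4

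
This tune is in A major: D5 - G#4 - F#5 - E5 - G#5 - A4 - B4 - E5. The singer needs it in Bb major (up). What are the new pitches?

Eb5 A4 G5 F5 A5 Bb4 C5 F5

From A up to Bb is a minor second; apply that to each pitch.
D5 gives Eb5
G#4 gives A4
F#5 gives G5
E5 gives F5
G#5 gives A5
A4 gives Bb4
B4 gives C5
E5 gives F5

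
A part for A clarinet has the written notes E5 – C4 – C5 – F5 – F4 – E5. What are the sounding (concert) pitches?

C#5 A3 A4 D5 D4 C#5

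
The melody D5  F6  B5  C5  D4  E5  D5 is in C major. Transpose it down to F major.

G4 Bb5 E5 F4 G3 A4 G4

C major to F major down is a perfect fifth, so every note moves down by that interval.
D5 → G4
F6 → Bb5
B5 → E5
C5 → F4
D4 → G3
E5 → A4
D5 → G4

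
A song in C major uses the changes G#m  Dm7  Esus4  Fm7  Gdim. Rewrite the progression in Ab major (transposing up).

Em Bbm7 Csus4 Dbm7 Ebdim

C major up to Ab major is a minor sixth; each chord root moves by that interval while the quality stays the same.
G#m: root G# up a minor sixth → E, giving Em.
Dm7: root D up a minor sixth → Bb, giving Bbm7.
Esus4: root E up a minor sixth → C, giving Csus4.
Fm7: root F up a minor sixth → Db, giving Dbm7.
Gdim: root G up a minor sixth → Eb, giving Ebdim.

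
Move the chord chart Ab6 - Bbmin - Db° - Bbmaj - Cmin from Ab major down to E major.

E6 F#min A° F#maj G#min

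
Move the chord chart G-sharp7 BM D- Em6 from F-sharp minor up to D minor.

E7 GM Bb- Cm6

F-sharp minor up to D minor is a minor sixth; each chord root moves by that interval while the quality stays the same.
G-sharp7: root G-sharp up a minor sixth → E, giving E7.
BM: root B up a minor sixth → G, giving GM.
D-: root D up a minor sixth → Bb, giving Bb-.
Em6: root E up a minor sixth → C, giving Cm6.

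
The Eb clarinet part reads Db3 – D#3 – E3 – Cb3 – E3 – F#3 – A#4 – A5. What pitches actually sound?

Fb3 F#3 G3 Ebb3 G3 A3 C#5 C6

Written C4 on the Eb clarinet sounds as Eb4, a minor third higher; apply that shift to every note.
Db3 becomes Fb3
D#3 becomes F#3
E3 becomes G3
Cb3 becomes Ebb3
E3 becomes G3
F#3 becomes A3
A#4 becomes C#5
A5 becomes C6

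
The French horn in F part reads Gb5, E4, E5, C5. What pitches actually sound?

Written C4 on the French horn in F sounds as F3, a perfect fifth lower; apply that shift to every note.
Gb5 becomes Cb5
E4 becomes A3
E5 becomes A4
C5 becomes F4

Cb5 A3 A4 F4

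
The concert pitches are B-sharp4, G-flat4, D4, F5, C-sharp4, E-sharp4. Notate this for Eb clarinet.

Written C4 sounds as Eb4 on the Eb clarinet, so concert pitches are written a minor third down.
B#4 -> G##4
Gb4 -> Eb4
D4 -> B3
F5 -> D5
C#4 -> A#3
E#4 -> C##4

G##4 Eb4 B3 D5 A#3 C##4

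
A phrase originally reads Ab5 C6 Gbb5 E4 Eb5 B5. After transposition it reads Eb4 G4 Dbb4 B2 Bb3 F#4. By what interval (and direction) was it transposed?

down a perfect eleventh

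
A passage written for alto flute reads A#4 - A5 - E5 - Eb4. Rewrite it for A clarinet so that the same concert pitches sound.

First find concert pitch: the alto flute sounds a perfect fourth below written, so A#4 A5 E5 Eb4 sounds E#4 E5 B4 Bb3.
Then write for A clarinet: it sounds a minor third below written, so the part must be a minor third above concert.
E#4 → G#4
E5 → G5
B4 → D5
Bb3 → Db4

G#4 G5 D5 Db4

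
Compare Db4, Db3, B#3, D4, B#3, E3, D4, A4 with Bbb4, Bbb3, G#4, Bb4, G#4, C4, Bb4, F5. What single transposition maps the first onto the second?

up a minor sixth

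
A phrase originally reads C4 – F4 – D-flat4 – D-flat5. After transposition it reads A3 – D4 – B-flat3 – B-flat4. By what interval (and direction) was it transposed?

Take the first pair: C4 → A3. C to A spans 3 letter names, so the interval is some kind of third.
A3 to C4 is 3 semitones, which makes it a minor third; the second version is lower, so the direction is down.
Checking another pair — Db5 → Bb4 — gives the same interval.

down a minor third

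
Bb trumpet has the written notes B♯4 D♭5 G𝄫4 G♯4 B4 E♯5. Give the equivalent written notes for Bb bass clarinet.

B#5 Db6 Gbb5 G#5 B5 E#6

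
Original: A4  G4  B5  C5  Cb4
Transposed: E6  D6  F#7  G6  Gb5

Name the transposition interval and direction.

up a perfect twelfth

Take the first pair: A4 → E6. A to E spans 12 letter names, so the interval is some kind of twelfth.
A4 to E6 is 19 semitones, which makes it a perfect twelfth; the second version is higher, so the direction is up.
Checking another pair — Cb4 → Gb5 — gives the same interval.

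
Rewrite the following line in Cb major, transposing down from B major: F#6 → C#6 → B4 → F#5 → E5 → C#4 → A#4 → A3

Gb5 Db5 Cb4 Gb4 Fb4 Db3 Bb3 Bbb2

B major to Cb major down is an augmented seventh, so every note moves down by that interval.
F#6 -> Gb5
C#6 -> Db5
B4 -> Cb4
F#5 -> Gb4
E5 -> Fb4
C#4 -> Db3
A#4 -> Bb3
A3 -> Bbb2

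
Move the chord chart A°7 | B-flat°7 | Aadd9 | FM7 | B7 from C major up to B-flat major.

C major up to B-flat major is a minor seventh; each chord root moves by that interval while the quality stays the same.
A°7: root A up a minor seventh → G, giving G°7.
B-flat°7: root B-flat up a minor seventh → Ab, giving Ab°7.
Aadd9: root A up a minor seventh → G, giving Gadd9.
FM7: root F up a minor seventh → Eb, giving EbM7.
B7: root B up a minor seventh → A, giving A7.

G°7 Ab°7 Gadd9 EbM7 A7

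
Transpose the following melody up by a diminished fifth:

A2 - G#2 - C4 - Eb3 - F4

Eb3 D3 Gb4 Bbb3 Cb5

A2 becomes Eb3
G#2 becomes D3
C4 becomes Gb4
Eb3 becomes Bbb3
F4 becomes Cb5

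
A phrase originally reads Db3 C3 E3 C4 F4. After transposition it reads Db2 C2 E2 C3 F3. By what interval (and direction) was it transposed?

down a perfect octave

From Db3 to Db2 is 8 letter names — an octave of some quality.
Db2 to Db3 is 12 semitones, which makes it a perfect octave; the second version is lower, so the direction is down.
Checking another pair — F4 → F3 — gives the same interval.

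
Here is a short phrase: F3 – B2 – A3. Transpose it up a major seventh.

E4 A#3 G#4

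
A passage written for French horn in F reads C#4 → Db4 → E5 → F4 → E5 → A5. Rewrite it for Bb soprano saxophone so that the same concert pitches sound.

G#3 Ab3 B4 C4 B4 E5

First find concert pitch: the French horn in F sounds a perfect fifth below written, so C#4 Db4 E5 F4 E5 A5 sounds F#3 Gb3 A4 Bb3 A4 D5.
Then write for Bb soprano saxophone: it sounds a major second below written, so the part must be a major second above concert.
F#3 → G#3
Gb3 → Ab3
A4 → B4
Bb3 → C4
A4 → B4
D5 → E5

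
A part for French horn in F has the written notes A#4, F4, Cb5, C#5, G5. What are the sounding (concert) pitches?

D#4 Bb3 Fb4 F#4 C5

Written C4 on the French horn in F sounds as F3, a perfect fifth lower; apply that shift to every note.
A#4 gives D#4
F4 gives Bb3
Cb5 gives Fb4
C#5 gives F#4
G5 gives C5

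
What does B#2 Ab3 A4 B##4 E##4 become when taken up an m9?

C#4 Bbb4 Bb5 C##6 F##5

B#2: a ninth up reaches C, and 13 semitones makes it C#4.
A minor ninth up from Ab3 gives Bbb4.
A4 up a minor ninth is Bb5.
A minor ninth up from B##4 gives C##6.
E##4 up a minor ninth is F##5.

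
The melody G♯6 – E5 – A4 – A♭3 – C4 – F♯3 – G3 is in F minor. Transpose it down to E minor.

F##6 D#5 G#4 G3 B3 E#3 F#3

From F down to E is a minor second; apply that to each pitch.
G#6 -> F##6
E5 -> D#5
A4 -> G#4
Ab3 -> G3
C4 -> B3
F#3 -> E#3
G3 -> F#3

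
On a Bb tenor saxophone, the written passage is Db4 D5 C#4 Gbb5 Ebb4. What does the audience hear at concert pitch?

Written C4 on the Bb tenor saxophone sounds as Bb2, a major ninth lower; apply that shift to every note.
Db4 gives Cb3
D5 gives C4
C#4 gives B2
Gbb5 gives Fbb4
Ebb4 gives Dbb3

Cb3 C4 B2 Fbb4 Dbb3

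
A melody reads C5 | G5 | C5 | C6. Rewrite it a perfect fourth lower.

G4 D5 G4 G5

C5 down a perfect fourth is G4.
A perfect fourth down from G5 gives D5.
A perfect fourth down from C5 gives G4.
C6 down a perfect fourth is G5.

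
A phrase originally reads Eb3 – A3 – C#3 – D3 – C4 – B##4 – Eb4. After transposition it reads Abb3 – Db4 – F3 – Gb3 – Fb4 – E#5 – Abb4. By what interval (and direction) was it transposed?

up a diminished fourth

From Eb3 to Abb3 is 4 letter names — a fourth of some quality.
Eb3 to Abb3 is 4 semitones, which makes it a diminished fourth; the second version is higher, so the direction is up.
Checking another pair — Eb4 → Abb4 — gives the same interval.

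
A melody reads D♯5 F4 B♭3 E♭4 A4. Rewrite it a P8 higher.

D#6 F5 Bb4 Eb5 A5

A perfect octave up from D#5 gives D#6.
F4: an octave up reaches F, and 12 semitones makes it F5.
A perfect octave up from Bb3 gives Bb4.
Eb4: an octave up reaches E, and 12 semitones makes it Eb5.
A4 up a perfect octave is A5.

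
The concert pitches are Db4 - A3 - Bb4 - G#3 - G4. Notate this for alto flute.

Written C4 sounds as G3 on the alto flute, so concert pitches are written a perfect fourth up.
Db4 → Gb4
A3 → D4
Bb4 → Eb5
G#3 → C#4
G4 → C5

Gb4 D4 Eb5 C#4 C5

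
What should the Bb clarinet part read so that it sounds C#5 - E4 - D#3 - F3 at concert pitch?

The Bb clarinet sounds a major second below written, so the written part must be a major second above concert — transpose each note up.
C#5 gives D#5
E4 gives F#4
D#3 gives E#3
F3 gives G3

D#5 F#4 E#3 G3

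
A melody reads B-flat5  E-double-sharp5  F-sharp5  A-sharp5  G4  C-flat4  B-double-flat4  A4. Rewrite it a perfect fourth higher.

Bb5 up a perfect fourth is Eb6.
A perfect fourth up from E##5 gives A##5.
F#5 up a perfect fourth is B5.
A#5: a fourth up reaches D, and 5 semitones makes it D#6.
G4: a fourth up reaches C, and 5 semitones makes it C5.
Cb4: a fourth up reaches F, and 5 semitones makes it Fb4.
A perfect fourth up from Bbb4 gives Ebb5.
A4 up a perfect fourth is D5.

Eb6 A##5 B5 D#6 C5 Fb4 Ebb5 D5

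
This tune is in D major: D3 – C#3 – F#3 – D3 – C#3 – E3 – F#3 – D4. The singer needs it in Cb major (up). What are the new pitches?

Cb4 Bb3 Eb4 Cb4 Bb3 Db4 Eb4 Cb5

D major to Cb major up is a diminished seventh, so every note moves up by that interval.
D3 -> Cb4
C#3 -> Bb3
F#3 -> Eb4
D3 -> Cb4
C#3 -> Bb3
E3 -> Db4
F#3 -> Eb4
D4 -> Cb5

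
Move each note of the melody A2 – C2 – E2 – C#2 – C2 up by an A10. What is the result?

A2 becomes C##4
C2 becomes E#3
E2 becomes G##3
C#2 becomes E##3
C2 becomes E#3

C##4 E#3 G##3 E##3 E#3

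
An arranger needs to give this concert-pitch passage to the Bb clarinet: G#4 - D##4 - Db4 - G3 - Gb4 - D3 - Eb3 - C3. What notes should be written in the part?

A#4 E##4 Eb4 A3 Ab4 E3 F3 D3

The Bb clarinet sounds a major second below written, so the written part must be a major second above concert — transpose each note up.
G#4 → A#4
D##4 → E##4
Db4 → Eb4
G3 → A3
Gb4 → Ab4
D3 → E3
Eb3 → F3
C3 → D3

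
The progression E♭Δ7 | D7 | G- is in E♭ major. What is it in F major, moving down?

E♭ major down to F major is a minor seventh; each chord root moves by that interval while the quality stays the same.
E♭Δ7: root E♭ down a minor seventh → F, giving FΔ7.
D7: root D down a minor seventh → E, giving E7.
G-: root G down a minor seventh → A, giving A-.

FΔ7 E7 A-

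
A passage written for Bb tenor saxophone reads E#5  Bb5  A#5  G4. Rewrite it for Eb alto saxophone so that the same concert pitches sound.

First find concert pitch: the Bb tenor saxophone sounds a major ninth below written, so E#5 Bb5 A#5 G4 sounds D#4 Ab4 G#4 F3.
Then write for Eb alto saxophone: it sounds a major sixth below written, so the part must be a major sixth above concert.
D#4 → B#4
Ab4 → F5
G#4 → E#5
F3 → D4

B#4 F5 E#5 D4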